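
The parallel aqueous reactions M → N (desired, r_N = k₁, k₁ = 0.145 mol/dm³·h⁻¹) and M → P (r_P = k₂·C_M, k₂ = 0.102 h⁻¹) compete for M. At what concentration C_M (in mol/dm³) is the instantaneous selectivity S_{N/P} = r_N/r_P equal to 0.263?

S_{N/P} = (k₁/k₂)·C_M⁻¹ ⇒ C_M = (S·k₂/k₁)^(-1).
= (0.263×0.102/0.145)^(-1) = (0.1850)^(-1) = 5.41 mol/dm³.

5.41 mol/dm³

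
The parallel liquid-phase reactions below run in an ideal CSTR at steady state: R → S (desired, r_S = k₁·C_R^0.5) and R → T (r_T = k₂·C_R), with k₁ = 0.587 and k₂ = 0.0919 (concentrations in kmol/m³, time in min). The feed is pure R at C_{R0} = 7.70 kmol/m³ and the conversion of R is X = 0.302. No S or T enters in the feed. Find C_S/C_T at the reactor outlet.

Exit C_R = C_{R0}(1−X) = 7.70×0.698 = 5.375 kmol/m³.
A CSTR operates uniformly at the exit composition, giving r_S = 1.361 and r_T = 0.4939 (each k·C_R^n at C_R = 5.375).
Overall selectivity = C_S/C_T = r_Sτ/(r_Tτ) = r_S/r_T = 2.76.

2.76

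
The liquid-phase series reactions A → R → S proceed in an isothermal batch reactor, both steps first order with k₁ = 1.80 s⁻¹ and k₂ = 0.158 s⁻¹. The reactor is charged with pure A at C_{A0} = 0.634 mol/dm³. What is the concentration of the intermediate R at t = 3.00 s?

0.430 mol/dm³

Solving the coupled first-order balances gives C_R(t) = [k₁/(k₂−k₁)]·C_{A0}·(e^(−k₁t) − e^(−k₂t)).
e^(−k₁t) = e^(−1.80×3.00) = e^(−5.400) = 0.004517; e^(−k₂t) = e^(−0.4740) = 0.6225.
C_R = 1.80×0.634/(0.158−1.80) × (0.004517−0.6225) = (-0.6950)×(-0.6180) = 0.4295 mol/dm³.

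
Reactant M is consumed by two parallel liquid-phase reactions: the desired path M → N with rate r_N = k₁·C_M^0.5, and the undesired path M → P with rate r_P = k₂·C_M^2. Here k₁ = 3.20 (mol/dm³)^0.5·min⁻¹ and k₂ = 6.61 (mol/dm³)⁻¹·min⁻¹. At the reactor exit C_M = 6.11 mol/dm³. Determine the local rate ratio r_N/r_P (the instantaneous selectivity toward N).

S_{N/P} = r_N/r_P = (k₁·C_M^0.5)/(k₂·C_M^2) = (k₁/k₂)·C_M^-1.5.
= (3.20×6.110^0.5) / (6.61×6.110^2) = 7.910/246.8 = 0.0321.
The undesired path is higher order in M, so low C_M (CSTR or dilute feed) favours N.

0.0321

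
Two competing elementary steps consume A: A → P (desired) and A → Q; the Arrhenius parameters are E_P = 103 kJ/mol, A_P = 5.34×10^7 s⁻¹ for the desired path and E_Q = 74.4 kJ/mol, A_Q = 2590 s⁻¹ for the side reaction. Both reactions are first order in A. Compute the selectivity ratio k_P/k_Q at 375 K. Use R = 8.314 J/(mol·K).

2.14

With equal orders, S_{P/Q} = k_P/k_Q = (A_P/A_Q)·exp[(E_Q−E_P)/(RT)].
(E_Q−E_P)/(RT) = (74.4−103)×10³/(8.314×375) = -28600/3118 = -9.173.
k_P/k_Q = (5.34×10^7/2590)·exp(-9.173) = 20618 × 1.038×10^-4 = 2.14.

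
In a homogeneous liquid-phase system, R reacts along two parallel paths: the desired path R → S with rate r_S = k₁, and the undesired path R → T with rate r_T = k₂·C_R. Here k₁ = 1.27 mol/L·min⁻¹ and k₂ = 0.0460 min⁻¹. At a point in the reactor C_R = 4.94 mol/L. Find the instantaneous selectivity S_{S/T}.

S_{S/T} = r_S/r_T = (k₁)/(k₂·C_R) = (k₁/k₂)·C_R⁻¹.
= (1.27) / (0.0460×4.940) = 1.270/0.2272 = 5.59.
The undesired path is higher order in R, so low C_R (CSTR or dilute feed) favours S.

5.59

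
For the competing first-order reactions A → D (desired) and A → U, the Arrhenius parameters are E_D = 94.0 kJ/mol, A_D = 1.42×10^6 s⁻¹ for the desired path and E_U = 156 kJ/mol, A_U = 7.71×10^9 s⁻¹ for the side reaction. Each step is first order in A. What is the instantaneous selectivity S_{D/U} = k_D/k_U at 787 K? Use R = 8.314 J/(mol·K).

2.40

k_D/k_U = (A_D/A_U)·exp[−(E_D−E_U)/(RT)] = (A_D/A_U)·exp[(E_U−E_D)/(RT)].
(E_U−E_D)/(RT) = (156−94.0)×10³/(8.314×787) = 62000/6543 = 9.476.
k_D/k_U = (1.42×10^6/7.71×10^9)·exp(9.476) = 1.842×10^-4 × 13038 = 2.40.
Since E_D < E_U, lowering the temperature improves selectivity toward D.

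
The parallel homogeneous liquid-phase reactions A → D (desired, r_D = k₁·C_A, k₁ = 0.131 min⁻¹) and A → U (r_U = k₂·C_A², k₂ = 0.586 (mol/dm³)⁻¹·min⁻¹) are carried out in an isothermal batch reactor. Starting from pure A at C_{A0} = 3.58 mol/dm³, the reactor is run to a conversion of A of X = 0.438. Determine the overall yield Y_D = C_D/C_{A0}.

0.0332

C_A = C_{A0}(1−X) = 2.012 mol/dm³.
Along a PFR/batch, dC_D/dC_A = −r_D/(r_D+r_U) = −k₁/(k₁+k₂·C_A).
Integrating from C_{A0} to C_A: C_D = (0.131/0.586)·ln[(0.131+0.586·3.58)/(0.131+0.586·2.01)] = 0.2235·ln(2.229/1.310) = 0.1188 mol/dm³.
Y_D = C_D/C_{A0} = 0.1188/3.58 = 0.0332.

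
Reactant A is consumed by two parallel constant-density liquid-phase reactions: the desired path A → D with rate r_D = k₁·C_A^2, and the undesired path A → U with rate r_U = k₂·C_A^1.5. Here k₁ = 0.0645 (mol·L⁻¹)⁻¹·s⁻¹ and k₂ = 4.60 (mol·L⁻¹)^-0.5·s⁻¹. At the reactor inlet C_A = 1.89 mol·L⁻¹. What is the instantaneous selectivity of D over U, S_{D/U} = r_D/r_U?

S_{D/U} = r_D/r_U = (k₁·C_A^2)/(k₂·C_A^1.5) = (k₁/k₂)·C_A^0.5.
= (0.0645×1.890^2) / (4.60×1.890^1.5) = 0.2304/11.95 = 0.0193.

0.0193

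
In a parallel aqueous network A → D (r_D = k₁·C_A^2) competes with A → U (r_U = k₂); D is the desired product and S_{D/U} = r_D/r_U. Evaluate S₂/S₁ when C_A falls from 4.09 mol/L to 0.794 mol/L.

0.0377

S_{D/U} = (k₁/k₂)·C_A^2, so S₂/S₁ = (C_{A,2}/C_{A,1})^2.
= (0.794/4.09)^2 = (0.1941)^2 = 0.0377.
Selectivity toward D falls as C_A falls — high-concentration operation is favoured.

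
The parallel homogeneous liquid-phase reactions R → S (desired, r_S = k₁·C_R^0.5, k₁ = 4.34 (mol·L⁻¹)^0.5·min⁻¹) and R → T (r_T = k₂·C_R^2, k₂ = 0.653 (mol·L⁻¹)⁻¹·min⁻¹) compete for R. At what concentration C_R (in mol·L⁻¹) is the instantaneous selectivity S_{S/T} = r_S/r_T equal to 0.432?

S_{S/T} = (k₁/k₂)·C_R^-1.5 ⇒ C_R = (S·k₂/k₁)^(1/(-1.5)).
= (0.432×0.653/4.34)^(-0.6667) = (0.06500)^(-0.6667) = 6.19 mol·L⁻¹.

6.19 mol·L⁻¹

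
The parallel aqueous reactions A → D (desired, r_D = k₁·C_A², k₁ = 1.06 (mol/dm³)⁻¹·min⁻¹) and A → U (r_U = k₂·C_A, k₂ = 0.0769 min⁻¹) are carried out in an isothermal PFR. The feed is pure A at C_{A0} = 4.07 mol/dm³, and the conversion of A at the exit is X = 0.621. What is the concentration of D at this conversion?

2.46 mol/dm³

C_A = C_{A0}(1−X) = 1.543 mol/dm³.
Along a PFR/batch, dC_U/dC_A = −r_U/(r_D+r_U) = −k₂/(k₂+k₁·C_A).
Integrating from C_{A0} to C_A: C_U = (0.0769/1.06)·ln[(0.0769+1.06·4.07)/(0.0769+1.06·1.54)] = 0.07255·ln(4.391/1.712) = 0.06833 mol/dm³.
Then C_D = (C_{A0}−C_A) − C_U = 2.527 − 0.06833 = 2.459 mol/dm³.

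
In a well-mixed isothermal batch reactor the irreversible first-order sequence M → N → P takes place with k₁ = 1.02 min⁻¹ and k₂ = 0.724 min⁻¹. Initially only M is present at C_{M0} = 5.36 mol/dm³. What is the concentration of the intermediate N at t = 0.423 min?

For first-order series with pure M initially, C_N(t) = k₁C_{M0}/(k₂−k₁)·(e^(−k₁t) − e^(−k₂t)).
e^(−k₁t) = e^(−1.02×0.423) = e^(−0.4315) = 0.6496; e^(−k₂t) = e^(−0.3063) = 0.7362.
C_N = 1.02×5.36/(0.724−1.02) × (0.6496−0.7362) = (-18.47)×(-0.08664) = 1.600 mol/dm³.

1.60 mol/dm³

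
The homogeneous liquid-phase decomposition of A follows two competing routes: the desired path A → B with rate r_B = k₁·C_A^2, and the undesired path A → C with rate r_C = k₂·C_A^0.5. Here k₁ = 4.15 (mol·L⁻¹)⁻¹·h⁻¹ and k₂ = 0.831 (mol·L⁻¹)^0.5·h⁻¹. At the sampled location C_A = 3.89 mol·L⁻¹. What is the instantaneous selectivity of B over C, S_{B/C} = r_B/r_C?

S_{B/C} = r_B/r_C = (k₁·C_A^2)/(k₂·C_A^0.5) = (k₁/k₂)·C_A^1.5.
= (4.15×3.890^2) / (0.831×3.890^0.5) = 62.80/1.639 = 38.3.
Since the desired path is higher order in A, keeping C_A high (PFR or concentrated feed) favours B.

38.3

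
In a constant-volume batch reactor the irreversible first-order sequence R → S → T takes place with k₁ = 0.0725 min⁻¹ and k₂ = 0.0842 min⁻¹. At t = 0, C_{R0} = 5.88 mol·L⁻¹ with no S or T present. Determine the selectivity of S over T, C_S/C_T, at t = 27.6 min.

0.365

For first-order series with pure R initially, C_S(t) = k₁C_{R0}/(k₂−k₁)·(e^(−k₁t) − e^(−k₂t)).
e^(−k₁t) = e^(−0.0725×27.6) = e^(−2.001) = 0.1352; e^(−k₂t) = e^(−2.324) = 0.09789.
C_S = 0.0725×5.88/(0.0842−0.0725) × (0.1352−0.09789) = 36.44×0.03731 = 1.359 mol·L⁻¹.
C_R = C_{R0}e^(−k₁t) = 0.7950 mol·L⁻¹, so C_T = C_{R0}−C_R−C_S = 3.726 mol·L⁻¹; C_S/C_T = 0.365.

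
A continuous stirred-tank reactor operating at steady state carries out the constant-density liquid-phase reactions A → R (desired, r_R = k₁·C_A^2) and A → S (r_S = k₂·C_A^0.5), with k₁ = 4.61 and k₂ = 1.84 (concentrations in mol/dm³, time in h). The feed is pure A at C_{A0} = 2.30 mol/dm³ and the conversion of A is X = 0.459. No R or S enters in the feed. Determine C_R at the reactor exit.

Exit C_A = C_{A0}(1−X) = 2.30×0.541 = 1.244 mol/dm³.
A CSTR operates uniformly at the exit composition, giving r_R = 7.138 and r_S = 2.052 (each k·C_A^n at C_A = 1.244).
Fraction of consumed A going to R: r_R/(r_R+r_S) = 0.7767.
C_R = 0.7767·C_{A0}·X = 0.7767×2.30×0.459 = 0.820 mol/dm³.

0.820 mol/dm³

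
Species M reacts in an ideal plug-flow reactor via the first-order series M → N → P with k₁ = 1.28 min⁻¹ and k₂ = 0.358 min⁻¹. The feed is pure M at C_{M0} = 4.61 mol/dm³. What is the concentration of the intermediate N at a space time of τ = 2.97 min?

For first-order series with pure M initially, C_N(τ) = k₁C_{M0}/(k₂−k₁)·(e^(−k₁τ) − e^(−k₂τ)).
e^(−k₁τ) = e^(−1.28×2.97) = e^(−3.802) = 0.02234; e^(−k₂τ) = e^(−1.063) = 0.3453.
C_N = 1.28×4.61/(0.358−1.28) × (0.02234−0.3453) = (-6.400)×(-0.3230) = 2.067 mol/dm³.

2.07 mol/dm³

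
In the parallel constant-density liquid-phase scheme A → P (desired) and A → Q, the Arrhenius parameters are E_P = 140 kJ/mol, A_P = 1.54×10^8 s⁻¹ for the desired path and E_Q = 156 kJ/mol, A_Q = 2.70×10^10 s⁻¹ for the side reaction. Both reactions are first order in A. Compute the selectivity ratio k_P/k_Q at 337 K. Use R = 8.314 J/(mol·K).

k_P/k_Q = (A_P/A_Q)·exp[−(E_P−E_Q)/(RT)] = (A_P/A_Q)·exp[(E_Q−E_P)/(RT)].
(E_Q−E_P)/(RT) = (156−140)×10³/(8.314×337) = 16000/2802 = 5.711.
k_P/k_Q = (1.54×10^8/2.70×10^10)·exp(5.711) = 0.005704 × 302.0 = 1.72.

1.72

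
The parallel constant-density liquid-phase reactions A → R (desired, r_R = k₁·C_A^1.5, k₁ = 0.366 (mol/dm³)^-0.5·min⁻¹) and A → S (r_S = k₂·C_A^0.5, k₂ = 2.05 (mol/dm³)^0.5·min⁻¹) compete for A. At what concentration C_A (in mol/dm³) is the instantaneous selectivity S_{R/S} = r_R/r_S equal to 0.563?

S_{R/S} = (k₁/k₂)·C_A ⇒ C_A = S·k₂/k₁.
= 0.563×2.05/0.366 = 3.15 mol/dm³.

3.15 mol/dm³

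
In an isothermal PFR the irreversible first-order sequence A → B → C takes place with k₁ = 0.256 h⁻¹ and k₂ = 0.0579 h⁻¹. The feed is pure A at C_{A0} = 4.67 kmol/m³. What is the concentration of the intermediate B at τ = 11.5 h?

Solving the coupled first-order balances gives C_B(τ) = [k₁/(k₂−k₁)]·C_{A0}·(e^(−k₁τ) − e^(−k₂τ)).
e^(−k₁τ) = e^(−0.256×11.5) = e^(−2.944) = 0.05265; e^(−k₂τ) = e^(−0.6659) = 0.5138.
C_B = 0.256×4.67/(0.0579−0.256) × (0.05265−0.5138) = (-6.035)×(-0.4612) = 2.783 kmol/m³.

2.78 kmol/m³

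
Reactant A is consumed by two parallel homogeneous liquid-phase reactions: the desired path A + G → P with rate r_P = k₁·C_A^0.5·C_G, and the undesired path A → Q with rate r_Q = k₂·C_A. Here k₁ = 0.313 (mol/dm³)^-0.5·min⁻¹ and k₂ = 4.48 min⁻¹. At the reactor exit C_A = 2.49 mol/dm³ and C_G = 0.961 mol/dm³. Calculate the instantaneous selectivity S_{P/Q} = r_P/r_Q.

S_{P/Q} = r_P/r_Q = (k₁·C_A^0.5·C_G)/(k₂·C_A) = (k₁/k₂)·C_A^-0.5·C_G.
= (0.313×2.490^0.5×0.9610) / (4.48×2.490) = 0.4746/11.16 = 0.0425.
The undesired path is higher order in A, so low C_A (CSTR or dilute feed) favours P.

0.0425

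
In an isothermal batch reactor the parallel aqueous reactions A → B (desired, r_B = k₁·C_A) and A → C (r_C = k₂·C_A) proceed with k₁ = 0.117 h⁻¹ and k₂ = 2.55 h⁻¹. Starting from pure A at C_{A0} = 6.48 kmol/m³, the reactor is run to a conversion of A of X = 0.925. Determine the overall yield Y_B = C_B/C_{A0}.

0.0406

C_A = C_{A0}(1−X) = 0.4860 kmol/m³.
Both paths are first order in A, so the instantaneous fraction to B is constant: dC_B/d(−C_A) = k₁/(k₁+k₂) = 0.04387.
C_B = 0.04387·(C_{A0}−C_A) = 0.04387×5.994 = 0.263 kmol/m³.
Y_B = C_B/C_{A0} = 0.2630/6.48 = 0.0406.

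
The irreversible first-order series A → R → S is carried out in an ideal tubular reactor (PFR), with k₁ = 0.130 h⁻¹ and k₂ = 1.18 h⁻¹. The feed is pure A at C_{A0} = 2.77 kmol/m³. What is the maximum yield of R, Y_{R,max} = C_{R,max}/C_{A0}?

0.0838

Evaluating C_R at τ_opt = ln(k₂/k₁)/(k₂−k₁) gives C_{R,max}/C_{A0} = (k₁/k₂)^[k₂/(k₂−k₁)].
= (0.130/1.18)^(1.18/(1.18−0.130)) = (0.1102)^(1.124) = 0.08384.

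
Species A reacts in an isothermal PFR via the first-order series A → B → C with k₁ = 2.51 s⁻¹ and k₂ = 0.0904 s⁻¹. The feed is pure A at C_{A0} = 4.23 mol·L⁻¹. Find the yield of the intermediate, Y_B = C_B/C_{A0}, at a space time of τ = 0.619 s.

Solving the coupled first-order balances gives C_B(τ) = [k₁/(k₂−k₁)]·C_{A0}·(e^(−k₁τ) − e^(−k₂τ)).
e^(−k₁τ) = e^(−2.51×0.619) = e^(−1.554) = 0.2115; e^(−k₂τ) = e^(−0.05596) = 0.9456.
C_B = 2.51×4.23/(0.0904−2.51) × (0.2115−0.9456) = (-4.388)×(-0.7341) = 3.221 mol·L⁻¹.
Y_B = C_B/C_{A0} = 3.221/4.23 = 0.762.

0.762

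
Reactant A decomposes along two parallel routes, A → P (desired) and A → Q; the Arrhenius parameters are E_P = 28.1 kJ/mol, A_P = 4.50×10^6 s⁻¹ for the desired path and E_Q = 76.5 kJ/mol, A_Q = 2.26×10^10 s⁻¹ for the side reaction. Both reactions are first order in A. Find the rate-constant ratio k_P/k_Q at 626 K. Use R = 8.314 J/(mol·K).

2.18

Since both paths have the same order in A, the concentration cancels and S_{P/Q} = k_P/k_Q = (A_P/A_Q)·exp[(E_Q−E_P)/(RT)].
(E_Q−E_P)/(RT) = (76.5−28.1)×10³/(8.314×626) = 48400/5205 = 9.300.
k_P/k_Q = (4.50×10^6/2.26×10^10)·exp(9.300) = 1.991×10^-4 × 10933 = 2.18.
Since E_P < E_Q, lowering the temperature improves selectivity toward P.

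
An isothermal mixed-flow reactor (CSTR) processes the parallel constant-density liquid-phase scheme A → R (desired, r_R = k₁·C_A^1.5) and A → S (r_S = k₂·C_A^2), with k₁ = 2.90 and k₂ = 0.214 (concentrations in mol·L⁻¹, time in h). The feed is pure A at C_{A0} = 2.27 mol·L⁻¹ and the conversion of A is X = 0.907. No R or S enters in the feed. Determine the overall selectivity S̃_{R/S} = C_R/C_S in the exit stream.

29.5

Exit C_A = C_{A0}(1−X) = 2.27×0.0930 = 0.2111 mol·L⁻¹.
Rates in a CSTR are evaluated at the outlet concentration: r_R = 2.90×0.2111^1.5 = 0.2813, r_S = 0.214×0.2111^2 = 0.009537.
Overall selectivity = C_R/C_S = r_Rτ/(r_Sτ) = r_R/r_S = 29.5.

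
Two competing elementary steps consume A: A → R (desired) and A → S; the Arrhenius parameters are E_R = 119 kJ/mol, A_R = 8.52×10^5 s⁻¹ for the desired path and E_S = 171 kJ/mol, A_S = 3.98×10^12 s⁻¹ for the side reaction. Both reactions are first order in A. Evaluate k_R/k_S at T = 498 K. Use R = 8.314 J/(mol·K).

0.0609

Since both paths have the same order in A, the concentration cancels and S_{R/S} = k_R/k_S = (A_R/A_S)·exp[(E_S−E_R)/(RT)].
(E_S−E_R)/(RT) = (171−119)×10³/(8.314×498) = 52000/4140 = 12.56.
k_R/k_S = (8.52×10^5/3.98×10^12)·exp(12.56) = 2.141×10^-7 × 2.847×10^5 = 0.0609.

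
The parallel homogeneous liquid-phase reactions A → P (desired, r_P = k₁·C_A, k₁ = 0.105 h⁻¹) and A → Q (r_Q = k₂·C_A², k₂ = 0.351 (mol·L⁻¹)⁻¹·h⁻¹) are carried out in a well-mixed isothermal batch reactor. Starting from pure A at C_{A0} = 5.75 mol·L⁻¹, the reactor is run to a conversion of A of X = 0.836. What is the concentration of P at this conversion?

0.474 mol·L⁻¹

C_A = C_{A0}(1−X) = 0.9430 mol·L⁻¹.
Along a PFR/batch, dC_P/dC_A = −r_P/(r_P+r_Q) = −k₁/(k₁+k₂·C_A).
Integrating from C_{A0} to C_A: C_P = (0.105/0.351)·ln[(0.105+0.351·5.75)/(0.105+0.351·0.943)] = 0.2991·ln(2.123/0.4360) = 0.4736 mol·L⁻¹.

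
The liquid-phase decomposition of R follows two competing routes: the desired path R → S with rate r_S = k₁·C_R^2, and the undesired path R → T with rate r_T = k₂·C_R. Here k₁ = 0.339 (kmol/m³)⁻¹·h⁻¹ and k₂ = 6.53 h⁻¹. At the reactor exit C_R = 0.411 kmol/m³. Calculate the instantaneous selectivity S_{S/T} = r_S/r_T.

S_{S/T} = r_S/r_T = (k₁·C_R^2)/(k₂·C_R) = (k₁/k₂)·C_R.
= (0.339×0.4110^2) / (6.53×0.4110) = 0.05726/2.684 = 0.0213.
Since the desired path is higher order in R, keeping C_R high (PFR or concentrated feed) favours S.

0.0213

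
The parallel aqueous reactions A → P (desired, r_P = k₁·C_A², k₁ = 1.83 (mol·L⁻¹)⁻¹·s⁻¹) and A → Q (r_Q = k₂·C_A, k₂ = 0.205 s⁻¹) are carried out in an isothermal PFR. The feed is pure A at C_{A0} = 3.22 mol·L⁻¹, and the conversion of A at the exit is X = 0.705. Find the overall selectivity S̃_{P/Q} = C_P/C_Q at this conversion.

C_A = C_{A0}(1−X) = 0.9499 mol·L⁻¹.
Along a PFR/batch, dC_Q/dC_A = −r_Q/(r_P+r_Q) = −k₂/(k₂+k₁·C_A).
Integrating from C_{A0} to C_A: C_Q = (0.205/1.83)·ln[(0.205+1.83·3.22)/(0.205+1.83·0.950)] = 0.1120·ln(6.098/1.943) = 0.1281 mol·L⁻¹.
Then C_P = (C_{A0}−C_A) − C_Q = 2.270 − 0.1281 = 2.142 mol·L⁻¹.
S̃_{P/Q} = C_P/C_Q = 2.142/0.1281 = 16.7.

16.7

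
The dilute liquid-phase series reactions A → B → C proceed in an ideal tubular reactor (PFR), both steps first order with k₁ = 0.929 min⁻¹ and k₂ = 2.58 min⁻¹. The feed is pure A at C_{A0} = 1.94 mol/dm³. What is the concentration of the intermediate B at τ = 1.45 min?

Solving the coupled first-order balances gives C_B(τ) = [k₁/(k₂−k₁)]·C_{A0}·(e^(−k₁τ) − e^(−k₂τ)).
e^(−k₁τ) = e^(−0.929×1.45) = e^(−1.347) = 0.2600; e^(−k₂τ) = e^(−3.741) = 0.02373.
C_B = 0.929×1.94/(2.58−0.929) × (0.2600−0.02373) = 1.092×0.2363 = 0.2579 mol/dm³.

0.258 mol/dm³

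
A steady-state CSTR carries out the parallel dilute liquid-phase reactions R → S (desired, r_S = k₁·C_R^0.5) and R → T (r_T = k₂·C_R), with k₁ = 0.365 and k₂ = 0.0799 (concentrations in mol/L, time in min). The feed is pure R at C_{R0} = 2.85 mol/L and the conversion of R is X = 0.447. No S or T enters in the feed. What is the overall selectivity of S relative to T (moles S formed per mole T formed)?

Exit C_R = C_{R0}(1−X) = 2.85×0.553 = 1.576 mol/L.
A CSTR operates uniformly at the exit composition, giving r_S = 0.4582 and r_T = 0.1259 (each k·C_R^n at C_R = 1.576).
Overall selectivity = C_S/C_T = r_Sτ/(r_Tτ) = r_S/r_T = 3.64.

3.64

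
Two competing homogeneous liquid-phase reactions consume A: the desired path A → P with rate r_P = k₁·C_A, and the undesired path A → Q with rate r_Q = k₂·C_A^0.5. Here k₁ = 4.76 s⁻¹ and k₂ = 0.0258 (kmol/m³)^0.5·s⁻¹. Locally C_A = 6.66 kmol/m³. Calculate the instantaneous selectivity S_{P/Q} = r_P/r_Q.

476

S_{P/Q} = r_P/r_Q = (k₁·C_A)/(k₂·C_A^0.5) = (k₁/k₂)·C_A^0.5.
= (4.76×6.660) / (0.0258×6.660^0.5) = 31.70/0.06658 = 476.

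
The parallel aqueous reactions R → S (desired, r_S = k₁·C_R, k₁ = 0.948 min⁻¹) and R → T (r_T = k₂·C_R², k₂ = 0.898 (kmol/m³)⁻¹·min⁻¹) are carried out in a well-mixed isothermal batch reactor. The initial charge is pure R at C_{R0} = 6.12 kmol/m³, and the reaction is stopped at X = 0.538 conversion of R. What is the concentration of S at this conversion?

C_R = C_{R0}(1−X) = 2.827 kmol/m³.
Along a PFR/batch, dC_S/dC_R = −r_S/(r_S+r_T) = −k₁/(k₁+k₂·C_R).
Integrating from C_{R0} to C_R: C_S = (0.948/0.898)·ln[(0.948+0.898·6.12)/(0.948+0.898·2.83)] = 1.056·ln(6.444/3.487) = 0.6482 kmol/m³.

0.648 kmol/m³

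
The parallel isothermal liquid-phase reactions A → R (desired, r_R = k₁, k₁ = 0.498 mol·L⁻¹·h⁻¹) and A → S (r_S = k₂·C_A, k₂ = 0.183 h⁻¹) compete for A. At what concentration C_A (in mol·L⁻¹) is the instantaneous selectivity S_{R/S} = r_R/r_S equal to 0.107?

25.4 mol·L⁻¹

S_{R/S} = (k₁/k₂)·C_A⁻¹ ⇒ C_A = (S·k₂/k₁)^(-1).
= (0.107×0.183/0.498)^(-1) = (0.03932)^(-1) = 25.4 mol·L⁻¹.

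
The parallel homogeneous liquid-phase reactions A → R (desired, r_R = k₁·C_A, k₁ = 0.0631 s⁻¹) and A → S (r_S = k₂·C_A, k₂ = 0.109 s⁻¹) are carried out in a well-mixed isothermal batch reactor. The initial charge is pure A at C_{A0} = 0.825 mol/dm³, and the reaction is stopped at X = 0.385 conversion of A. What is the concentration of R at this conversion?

C_A = C_{A0}(1−X) = 0.5074 mol/dm³.
Both paths are first order in A, so the instantaneous fraction to R is constant: dC_R/d(−C_A) = k₁/(k₁+k₂) = 0.3666.
C_R = 0.3666·(C_{A0}−C_A) = 0.3666×0.3176 = 0.116 mol/dm³.

0.116 mol/dm³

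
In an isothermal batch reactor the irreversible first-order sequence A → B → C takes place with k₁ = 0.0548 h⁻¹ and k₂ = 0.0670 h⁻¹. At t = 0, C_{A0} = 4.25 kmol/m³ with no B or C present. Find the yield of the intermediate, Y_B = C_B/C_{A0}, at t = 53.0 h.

For first-order series with pure A initially, C_B(t) = k₁C_{A0}/(k₂−k₁)·(e^(−k₁t) − e^(−k₂t)).
e^(−k₁t) = e^(−0.0548×53.0) = e^(−2.904) = 0.05478; e^(−k₂t) = e^(−3.551) = 0.02870.
C_B = 0.0548×4.25/(0.0670−0.0548) × (0.05478−0.02870) = 19.09×0.02609 = 0.4980 kmol/m³.
Y_B = C_B/C_{A0} = 0.4980/4.25 = 0.117.

0.117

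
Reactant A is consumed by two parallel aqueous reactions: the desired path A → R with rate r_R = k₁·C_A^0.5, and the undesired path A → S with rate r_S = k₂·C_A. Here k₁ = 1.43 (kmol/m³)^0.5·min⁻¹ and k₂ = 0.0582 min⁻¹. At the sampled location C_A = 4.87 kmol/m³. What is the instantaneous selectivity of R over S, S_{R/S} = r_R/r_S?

11.1

S_{R/S} = r_R/r_S = (k₁·C_A^0.5)/(k₂·C_A) = (k₁/k₂)·C_A^-0.5.
= (1.43×4.870^0.5) / (0.0582×4.870) = 3.156/0.2834 = 11.1.
The undesired path is higher order in A, so low C_A (CSTR or dilute feed) favours R.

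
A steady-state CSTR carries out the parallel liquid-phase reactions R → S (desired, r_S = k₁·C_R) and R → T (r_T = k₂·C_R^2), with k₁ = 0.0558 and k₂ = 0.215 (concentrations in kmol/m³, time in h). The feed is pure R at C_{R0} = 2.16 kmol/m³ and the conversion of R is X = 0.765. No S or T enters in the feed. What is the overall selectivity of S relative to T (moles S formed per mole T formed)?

0.511

Exit C_R = C_{R0}(1−X) = 2.16×0.235 = 0.5076 kmol/m³.
Rates in a CSTR are evaluated at the outlet concentration: r_S = 0.0558×0.5076 = 0.02832, r_T = 0.215×0.5076^2 = 0.05540.
Overall selectivity = C_S/C_T = r_Sτ/(r_Tτ) = r_S/r_T = 0.511.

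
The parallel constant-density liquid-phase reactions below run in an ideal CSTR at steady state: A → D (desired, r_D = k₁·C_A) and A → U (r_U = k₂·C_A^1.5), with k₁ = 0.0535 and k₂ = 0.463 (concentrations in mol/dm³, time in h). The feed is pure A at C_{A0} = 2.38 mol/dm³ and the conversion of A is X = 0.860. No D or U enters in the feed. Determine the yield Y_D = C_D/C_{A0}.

Exit C_A = C_{A0}(1−X) = 2.38×0.140 = 0.3332 mol/dm³.
In a CSTR the entire volume is at exit conditions, so r_D = 0.0535×0.3332 = 0.01783 and r_U = 0.463×0.3332^1.5 = 0.08905.
Fraction of consumed A going to D: r_D/(r_D+r_U) = 0.1668.
C_D = 0.1668·C_{A0}·X = 0.1668×2.38×0.860 = 0.341 mol/dm³; Y_D = C_D/C_{A0} = 0.143.

0.143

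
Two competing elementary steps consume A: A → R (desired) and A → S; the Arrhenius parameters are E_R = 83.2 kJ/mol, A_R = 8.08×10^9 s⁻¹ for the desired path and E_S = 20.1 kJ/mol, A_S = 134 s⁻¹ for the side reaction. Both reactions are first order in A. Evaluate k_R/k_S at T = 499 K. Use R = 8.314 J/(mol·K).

k_R/k_S = (A_R/A_S)·exp[−(E_R−E_S)/(RT)] = (A_R/A_S)·exp[(E_S−E_R)/(RT)].
(E_S−E_R)/(RT) = (20.1−83.2)×10³/(8.314×499) = -63100/4149 = -15.21.
k_R/k_S = (8.08×10^9/134)·exp(-15.21) = 6.030×10^7 × 2.481×10^-7 = 15.0.

15.0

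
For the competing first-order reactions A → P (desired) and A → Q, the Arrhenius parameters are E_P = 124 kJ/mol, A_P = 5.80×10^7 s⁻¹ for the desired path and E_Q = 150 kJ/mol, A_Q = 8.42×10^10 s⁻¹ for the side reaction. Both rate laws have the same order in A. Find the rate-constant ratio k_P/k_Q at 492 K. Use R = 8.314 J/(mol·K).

0.397

Since both paths have the same order in A, the concentration cancels and S_{P/Q} = k_P/k_Q = (A_P/A_Q)·exp[(E_Q−E_P)/(RT)].
(E_Q−E_P)/(RT) = (150−124)×10³/(8.314×492) = 26000/4090 = 6.356.
k_P/k_Q = (5.80×10^7/8.42×10^10)·exp(6.356) = 6.888×10^-4 × 576.1 = 0.397.
Since E_P < E_Q, lowering the temperature improves selectivity toward P.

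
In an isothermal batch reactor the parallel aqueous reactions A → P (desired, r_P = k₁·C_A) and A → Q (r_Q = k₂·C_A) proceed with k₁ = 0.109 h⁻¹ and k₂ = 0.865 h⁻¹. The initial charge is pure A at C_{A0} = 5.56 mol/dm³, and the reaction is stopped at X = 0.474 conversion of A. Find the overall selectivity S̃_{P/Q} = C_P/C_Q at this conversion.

C_A = C_{A0}(1−X) = 2.925 mol/dm³.
Both paths are first order in A, so the instantaneous fraction to P is constant: dC_P/d(−C_A) = k₁/(k₁+k₂) = 0.1119.
C_P = 0.1119·(C_{A0}−C_A) = 0.1119×2.635 = 0.295 mol/dm³.
C_Q = (C_{A0}−C_A)−C_P = 2.341 mol/dm³; S̃_{P/Q} = 0.2949/2.341 = 0.126.

0.126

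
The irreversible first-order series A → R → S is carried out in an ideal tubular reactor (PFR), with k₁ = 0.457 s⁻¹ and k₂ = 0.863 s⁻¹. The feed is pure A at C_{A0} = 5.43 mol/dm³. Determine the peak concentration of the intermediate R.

At the optimum, C_{R,max}/C_{A0} = (k₁/k₂)^[k₂/(k₂−k₁)].
= (0.457/0.863)^(0.863/(0.863−0.457)) = (0.5295)^(2.126) = 0.2589.
C_{R,max} = 0.2589×5.43 = 1.41 mol/dm³.

1.41 mol/dm³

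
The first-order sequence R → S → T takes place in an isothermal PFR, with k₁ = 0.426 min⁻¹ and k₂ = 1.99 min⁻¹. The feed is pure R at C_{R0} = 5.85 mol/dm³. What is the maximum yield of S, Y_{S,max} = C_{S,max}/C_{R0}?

For a first-order series the maximum intermediate yield is C_{S,max}/C_{R0} = (k₁/k₂)^[k₂/(k₂−k₁)].
= (0.426/1.99)^(1.99/(1.99−0.426)) = (0.2141)^(1.272) = 0.1407.

0.141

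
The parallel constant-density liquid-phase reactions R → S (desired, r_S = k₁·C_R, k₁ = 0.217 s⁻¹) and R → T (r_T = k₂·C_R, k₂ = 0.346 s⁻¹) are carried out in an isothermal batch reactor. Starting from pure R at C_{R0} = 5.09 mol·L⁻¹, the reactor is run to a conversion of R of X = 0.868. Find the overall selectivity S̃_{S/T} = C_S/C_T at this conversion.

0.627

C_R = C_{R0}(1−X) = 0.6719 mol·L⁻¹.
Both paths are first order in R, so the instantaneous fraction to S is constant: dC_S/d(−C_R) = k₁/(k₁+k₂) = 0.3854.
C_S = 0.3854·(C_{R0}−C_R) = 0.3854×4.418 = 1.70 mol·L⁻¹.
C_T = (C_{R0}−C_R)−C_S = 2.715 mol·L⁻¹; S̃_{S/T} = 1.703/2.715 = 0.627.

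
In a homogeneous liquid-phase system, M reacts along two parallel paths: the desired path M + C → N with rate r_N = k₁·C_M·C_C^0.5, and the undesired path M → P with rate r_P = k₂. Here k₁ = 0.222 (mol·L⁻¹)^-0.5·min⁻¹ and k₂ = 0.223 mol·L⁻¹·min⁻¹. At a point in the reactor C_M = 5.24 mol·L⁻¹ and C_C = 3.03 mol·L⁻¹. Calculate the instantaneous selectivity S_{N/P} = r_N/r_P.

S_{N/P} = r_N/r_P = (k₁·C_M·C_C^0.5)/(k₂) = (k₁/k₂)·C_M·C_C^0.5.
= (0.222×5.240×3.030^0.5) / (0.223) = 2.025/0.2230 = 9.08.

9.08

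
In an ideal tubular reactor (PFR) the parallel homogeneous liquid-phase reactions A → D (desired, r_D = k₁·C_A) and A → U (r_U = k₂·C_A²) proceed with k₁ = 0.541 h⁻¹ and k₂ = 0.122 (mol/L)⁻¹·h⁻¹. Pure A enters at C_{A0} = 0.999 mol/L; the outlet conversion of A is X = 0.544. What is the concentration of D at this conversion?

C_A = C_{A0}(1−X) = 0.4555 mol/L.
Along a PFR/batch, dC_D/dC_A = −r_D/(r_D+r_U) = −k₁/(k₁+k₂·C_A).
Integrating from C_{A0} to C_A: C_D = (0.541/0.122)·ln[(0.541+0.122·0.999)/(0.541+0.122·0.456)] = 4.434·ln(0.6629/0.5966) = 0.4673 mol/L.

0.467 mol/L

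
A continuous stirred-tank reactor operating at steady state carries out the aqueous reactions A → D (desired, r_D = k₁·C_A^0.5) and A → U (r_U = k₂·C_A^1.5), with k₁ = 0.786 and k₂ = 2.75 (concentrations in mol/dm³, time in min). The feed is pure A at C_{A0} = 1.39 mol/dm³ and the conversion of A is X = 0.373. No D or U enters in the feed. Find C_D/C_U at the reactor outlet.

0.328

Exit C_A = C_{A0}(1−X) = 1.39×0.627 = 0.8715 mol/dm³.
A CSTR operates uniformly at the exit composition, giving r_D = 0.7338 and r_U = 2.237 (each k·C_A^n at C_A = 0.8715).
Overall selectivity = C_D/C_U = r_Dτ/(r_Uτ) = r_D/r_U = 0.328.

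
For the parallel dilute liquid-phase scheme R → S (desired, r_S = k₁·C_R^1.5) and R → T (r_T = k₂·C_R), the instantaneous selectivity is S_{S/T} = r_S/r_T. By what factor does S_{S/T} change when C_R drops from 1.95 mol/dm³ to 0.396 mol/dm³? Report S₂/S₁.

0.451

S_{S/T} = (k₁/k₂)·C_R^0.5, so S₂/S₁ = (C_{R,2}/C_{R,1})^0.5.
= (0.396/1.95)^0.5 = (0.2031)^0.5 = 0.451.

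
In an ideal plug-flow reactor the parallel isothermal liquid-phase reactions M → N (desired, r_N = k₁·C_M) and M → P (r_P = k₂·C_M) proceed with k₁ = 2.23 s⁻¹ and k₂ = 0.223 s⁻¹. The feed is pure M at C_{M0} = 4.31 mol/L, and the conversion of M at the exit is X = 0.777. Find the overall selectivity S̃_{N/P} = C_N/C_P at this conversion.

10.0

C_M = C_{M0}(1−X) = 0.9611 mol/L.
Both paths are first order in M, so the instantaneous fraction to N is constant: dC_N/d(−C_M) = k₁/(k₁+k₂) = 0.9091.
C_N = 0.9091·(C_{M0}−C_M) = 0.9091×3.349 = 3.04 mol/L.
C_P = (C_{M0}−C_M)−C_N = 0.3044 mol/L; S̃_{N/P} = 3.044/0.3044 = 10.0.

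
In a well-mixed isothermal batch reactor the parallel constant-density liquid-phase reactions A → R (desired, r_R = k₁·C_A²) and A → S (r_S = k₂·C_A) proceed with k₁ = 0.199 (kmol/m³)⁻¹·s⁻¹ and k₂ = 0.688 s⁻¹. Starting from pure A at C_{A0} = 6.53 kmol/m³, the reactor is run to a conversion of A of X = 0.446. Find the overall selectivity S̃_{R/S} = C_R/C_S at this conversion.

C_A = C_{A0}(1−X) = 3.618 kmol/m³.
Along a PFR/batch, dC_S/dC_A = −r_S/(r_R+r_S) = −k₂/(k₂+k₁·C_A).
Integrating from C_{A0} to C_A: C_S = (0.688/0.199)·ln[(0.688+0.199·6.53)/(0.688+0.199·3.62)] = 3.457·ln(1.987/1.408) = 1.192 kmol/m³.
Then C_R = (C_{A0}−C_A) − C_S = 2.912 − 1.192 = 1.720 kmol/m³.
S̃_{R/S} = C_R/C_S = 1.720/1.192 = 1.44.

1.44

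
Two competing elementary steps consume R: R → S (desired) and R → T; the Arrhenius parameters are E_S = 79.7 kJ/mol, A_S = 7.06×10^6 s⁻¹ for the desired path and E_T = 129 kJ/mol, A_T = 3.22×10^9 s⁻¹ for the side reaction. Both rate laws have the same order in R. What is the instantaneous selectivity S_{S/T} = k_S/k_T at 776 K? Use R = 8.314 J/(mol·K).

4.57

Since both paths have the same order in R, the concentration cancels and S_{S/T} = k_S/k_T = (A_S/A_T)·exp[(E_T−E_S)/(RT)].
(E_T−E_S)/(RT) = (129−79.7)×10³/(8.314×776) = 49300/6452 = 7.641.
k_S/k_T = (7.06×10^6/3.22×10^9)·exp(7.641) = 0.002193 × 2083 = 4.57.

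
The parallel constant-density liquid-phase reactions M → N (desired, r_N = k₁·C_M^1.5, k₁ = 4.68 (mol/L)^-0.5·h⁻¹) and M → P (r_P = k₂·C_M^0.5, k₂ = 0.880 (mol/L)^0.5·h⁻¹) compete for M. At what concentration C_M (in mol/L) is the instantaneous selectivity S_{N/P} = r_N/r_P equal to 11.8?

2.22 mol/L

S_{N/P} = (k₁/k₂)·C_M ⇒ C_M = S·k₂/k₁.
= 11.8×0.880/4.68 = 2.22 mol/L.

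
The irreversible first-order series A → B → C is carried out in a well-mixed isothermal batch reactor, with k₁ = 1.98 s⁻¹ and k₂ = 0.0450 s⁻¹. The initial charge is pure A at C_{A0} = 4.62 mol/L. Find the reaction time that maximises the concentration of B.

The intermediate peaks when r₁ = r₂, i.e. k₁e^(−k₁t) = k₂e^(−k₂t), giving t_opt = ln(k₂/k₁)/(k₂−k₁).
= ln(0.0450/1.98)/(0.0450−1.98) = ln(0.02273)/-1.935 = -3.784/-1.935 = 1.96 s.

1.96 s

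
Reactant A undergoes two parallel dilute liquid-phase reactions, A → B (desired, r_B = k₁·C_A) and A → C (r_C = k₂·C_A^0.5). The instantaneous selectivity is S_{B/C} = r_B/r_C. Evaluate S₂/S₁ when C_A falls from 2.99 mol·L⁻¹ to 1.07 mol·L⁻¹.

0.598

S_{B/C} = (k₁/k₂)·C_A^0.5, so S₂/S₁ = (C_{A,2}/C_{A,1})^0.5.
= (1.07/2.99)^0.5 = (0.3579)^0.5 = 0.598.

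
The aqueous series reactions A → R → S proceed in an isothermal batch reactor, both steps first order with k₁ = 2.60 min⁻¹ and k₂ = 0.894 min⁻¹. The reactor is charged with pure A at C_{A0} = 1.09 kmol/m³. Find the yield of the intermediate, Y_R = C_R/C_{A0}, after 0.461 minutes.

Solving the coupled first-order balances gives C_R(t) = [k₁/(k₂−k₁)]·C_{A0}·(e^(−k₁t) − e^(−k₂t)).
e^(−k₁t) = e^(−2.60×0.461) = e^(−1.199) = 0.3016; e^(−k₂t) = e^(−0.4121) = 0.6622.
C_R = 2.60×1.09/(0.894−2.60) × (0.3016−0.6622) = (-1.661)×(-0.3606) = 0.5991 kmol/m³.
Y_R = C_R/C_{A0} = 0.5991/1.09 = 0.550.

0.550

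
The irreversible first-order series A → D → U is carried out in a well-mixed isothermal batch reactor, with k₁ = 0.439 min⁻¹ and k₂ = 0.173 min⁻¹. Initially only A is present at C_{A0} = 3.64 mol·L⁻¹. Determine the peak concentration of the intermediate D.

At the optimum, C_{D,max}/C_{A0} = (k₁/k₂)^[k₂/(k₂−k₁)].
= (0.439/0.173)^(0.173/(0.173−0.439)) = (2.538)^(-0.6504) = 0.5457.
C_{D,max} = 0.5457×3.64 = 1.99 mol·L⁻¹.

1.99 mol·L⁻¹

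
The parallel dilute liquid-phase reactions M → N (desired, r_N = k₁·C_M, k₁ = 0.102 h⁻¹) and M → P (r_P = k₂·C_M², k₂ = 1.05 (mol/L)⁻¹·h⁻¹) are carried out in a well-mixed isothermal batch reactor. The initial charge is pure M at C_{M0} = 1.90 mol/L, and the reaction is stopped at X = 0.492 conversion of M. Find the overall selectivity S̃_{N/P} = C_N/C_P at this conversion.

C_M = C_{M0}(1−X) = 0.9652 mol/L.
Along a PFR/batch, dC_N/dC_M = −r_N/(r_N+r_P) = −k₁/(k₁+k₂·C_M).
Integrating from C_{M0} to C_M: C_N = (0.102/1.05)·ln[(0.102+1.05·1.90)/(0.102+1.05·0.965)] = 0.09714·ln(2.097/1.115) = 0.06132 mol/L.
C_P = (C_{M0}−C_M)−C_N = 0.8735 mol/L; S̃_{N/P} = 0.06132/0.8735 = 0.0702.

0.0702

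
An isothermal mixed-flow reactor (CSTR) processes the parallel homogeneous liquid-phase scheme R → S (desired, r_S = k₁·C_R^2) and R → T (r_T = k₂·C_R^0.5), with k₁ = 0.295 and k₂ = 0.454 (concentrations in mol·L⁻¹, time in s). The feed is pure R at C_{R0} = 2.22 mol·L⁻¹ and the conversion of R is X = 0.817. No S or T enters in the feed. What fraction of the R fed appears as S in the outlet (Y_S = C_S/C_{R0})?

Exit C_R = C_{R0}(1−X) = 2.22×0.183 = 0.4063 mol·L⁻¹.
In a CSTR the entire volume is at exit conditions, so r_S = 0.295×0.4063^2 = 0.04869 and r_T = 0.454×0.4063^0.5 = 0.2894.
Fraction of consumed R going to S: r_S/(r_S+r_T) = 0.1440.
C_S = 0.1440·C_{R0}·X = 0.1440×2.22×0.817 = 0.261 mol·L⁻¹; Y_S = C_S/C_{R0} = 0.118.

0.118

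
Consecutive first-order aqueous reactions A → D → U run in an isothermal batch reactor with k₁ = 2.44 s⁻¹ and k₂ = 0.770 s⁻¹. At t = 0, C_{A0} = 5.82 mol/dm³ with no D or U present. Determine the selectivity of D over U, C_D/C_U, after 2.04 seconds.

For first-order series with pure A initially, C_D(t) = k₁C_{A0}/(k₂−k₁)·(e^(−k₁t) − e^(−k₂t)).
e^(−k₁t) = e^(−2.44×2.04) = e^(−4.978) = 0.006891; e^(−k₂t) = e^(−1.571) = 0.2079.
C_D = 2.44×5.82/(0.770−2.44) × (0.006891−0.2079) = (-8.503)×(-0.2010) = 1.709 mol/dm³.
C_A = C_{A0}e^(−k₁t) = 0.04010 mol/dm³, so C_U = C_{A0}−C_A−C_D = 4.071 mol/dm³; C_D/C_U = 0.420.

0.420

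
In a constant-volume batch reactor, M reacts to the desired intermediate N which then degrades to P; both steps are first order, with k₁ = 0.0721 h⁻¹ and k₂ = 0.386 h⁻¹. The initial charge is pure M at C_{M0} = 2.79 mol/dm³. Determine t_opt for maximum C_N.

5.34 h

The intermediate peaks when r₁ = r₂, i.e. k₁e^(−k₁t) = k₂e^(−k₂t), giving t_opt = ln(k₂/k₁)/(k₂−k₁).
= ln(0.386/0.0721)/(0.386−0.0721) = ln(5.354)/0.3139 = 1.678/0.3139 = 5.34 h.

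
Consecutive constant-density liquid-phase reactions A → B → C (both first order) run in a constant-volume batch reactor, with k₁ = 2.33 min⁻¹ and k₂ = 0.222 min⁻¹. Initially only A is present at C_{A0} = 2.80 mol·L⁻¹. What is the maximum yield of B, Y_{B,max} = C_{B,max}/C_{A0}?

For a first-order series the maximum intermediate yield is C_{B,max}/C_{A0} = (k₁/k₂)^[k₂/(k₂−k₁)].
= (2.33/0.222)^(0.222/(0.222−2.33)) = (10.50)^(-0.1053) = 0.7807.

0.781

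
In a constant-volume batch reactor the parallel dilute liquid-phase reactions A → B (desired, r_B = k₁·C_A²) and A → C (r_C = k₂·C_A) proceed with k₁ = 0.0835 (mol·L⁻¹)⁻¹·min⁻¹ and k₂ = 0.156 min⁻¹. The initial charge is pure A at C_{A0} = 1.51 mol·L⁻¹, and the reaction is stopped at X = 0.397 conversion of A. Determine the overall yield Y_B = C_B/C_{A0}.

C_A = C_{A0}(1−X) = 0.9105 mol·L⁻¹.
Along a PFR/batch, dC_C/dC_A = −r_C/(r_B+r_C) = −k₂/(k₂+k₁·C_A).
Integrating from C_{A0} to C_A: C_C = (0.156/0.0835)·ln[(0.156+0.0835·1.51)/(0.156+0.0835·0.911)] = 1.868·ln(0.2821/0.2320) = 0.3650 mol·L⁻¹.
Then C_B = (C_{A0}−C_A) − C_C = 0.5995 − 0.3650 = 0.2345 mol·L⁻¹.
Y_B = C_B/C_{A0} = 0.2345/1.51 = 0.155.

0.155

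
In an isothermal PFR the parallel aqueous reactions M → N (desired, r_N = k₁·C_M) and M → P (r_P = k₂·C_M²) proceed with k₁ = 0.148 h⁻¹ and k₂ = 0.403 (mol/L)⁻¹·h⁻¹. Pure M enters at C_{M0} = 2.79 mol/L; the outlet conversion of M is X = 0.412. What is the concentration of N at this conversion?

0.166 mol/L

C_M = C_{M0}(1−X) = 1.641 mol/L.
Along a PFR/batch, dC_N/dC_M = −r_N/(r_N+r_P) = −k₁/(k₁+k₂·C_M).
Integrating from C_{M0} to C_M: C_N = (0.148/0.403)·ln[(0.148+0.403·2.79)/(0.148+0.403·1.64)] = 0.3672·ln(1.272/0.8091) = 0.1662 mol/L.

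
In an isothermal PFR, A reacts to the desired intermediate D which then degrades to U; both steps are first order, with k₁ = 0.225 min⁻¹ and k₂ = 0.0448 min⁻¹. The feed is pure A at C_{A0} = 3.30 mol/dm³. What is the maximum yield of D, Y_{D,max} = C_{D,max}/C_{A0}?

Evaluating C_D at τ_opt = ln(k₂/k₁)/(k₂−k₁) gives C_{D,max}/C_{A0} = (k₁/k₂)^[k₂/(k₂−k₁)].
= (0.225/0.0448)^(0.0448/(0.0448−0.225)) = (5.022)^(-0.2486) = 0.6695.

0.669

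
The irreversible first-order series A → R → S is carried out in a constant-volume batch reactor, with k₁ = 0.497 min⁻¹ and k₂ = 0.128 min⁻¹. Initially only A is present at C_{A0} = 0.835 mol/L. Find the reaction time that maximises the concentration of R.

3.68 min

Setting dC_R/dt = 0 gives t_opt = ln(k₂/k₁)/(k₂−k₁).
= ln(0.128/0.497)/(0.128−0.497) = ln(0.2575)/-0.3690 = -1.357/-0.3690 = 3.68 min.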